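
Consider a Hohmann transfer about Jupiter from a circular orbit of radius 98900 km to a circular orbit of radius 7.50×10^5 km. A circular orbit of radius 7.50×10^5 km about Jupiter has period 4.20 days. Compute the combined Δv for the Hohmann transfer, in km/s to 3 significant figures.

From Kepler's third law T² = 4π²r³/μ at r = 7.50×10^5 km, T = 4.20 days = 4.20 × 86400 s = 3.6288×10^5 s: μ = 4π²r³/T² = 1.26479×10^8 km³/s².
The Hohmann ellipse has a_t = (r₁ + r₂)/2 = 4.2445×10^5 km.
At r₁ the circular-orbit speed is v₁ = √(μ/r₁) = 35.761 km/s.
On the transfer ellipse at r₁, vis-viva gives v_p = √[μ(2/r₁ − 1/a_t)] = 47.537 km/s.
First burn Δv₁ = |v_p − v₁| = 11.776 km/s.
At r₂, v₂ = √(μ/r₂) = 12.9861 km/s.
Transfer-orbit speed at r₂: v_a = √[μ(2/r₂ − 1/a_t)] = 6.26849 km/s.
Second burn Δv₂ = |v₂ − v_a| = 6.7176 km/s.
Total Δv = Δv₁ + Δv₂ = 18.49 km/s.

Δv = 18.5 km/s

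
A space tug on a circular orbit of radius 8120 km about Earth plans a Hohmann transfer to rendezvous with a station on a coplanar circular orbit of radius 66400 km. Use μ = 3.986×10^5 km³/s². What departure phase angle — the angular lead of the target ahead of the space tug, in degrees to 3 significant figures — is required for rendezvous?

The Hohmann ellipse has a_t = (r₁ + r₂)/2 = 37260 km.
The half-period of the transfer ellipse is t = π√(a_t³/μ) = 35789 s.
Target angular speed ω₂ = √(μ/r₂³) = 3.6899×10^-5 rad/s.
Angle swept by the target during transfer: ω₂·t = 1.3206 rad = 75.66°.
The space tug traverses 180° on the transfer ellipse, so the target must lead by 180° − 75.66° = 104°.

φ = 104°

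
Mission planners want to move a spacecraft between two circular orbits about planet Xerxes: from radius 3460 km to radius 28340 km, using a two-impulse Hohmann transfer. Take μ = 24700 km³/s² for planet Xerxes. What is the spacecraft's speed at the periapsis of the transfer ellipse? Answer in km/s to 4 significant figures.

v = 3.567 km/s

Semi-major axis of the transfer orbit: a_t = (3460 + 28340)/2 = 15900 km.
At periapsis, r = 3460 km.
Vis-viva: v = √[μ(2/r − 1/a_t)] = √[24700 × (2/3460 − 1/15900)] = 3.567 km/s.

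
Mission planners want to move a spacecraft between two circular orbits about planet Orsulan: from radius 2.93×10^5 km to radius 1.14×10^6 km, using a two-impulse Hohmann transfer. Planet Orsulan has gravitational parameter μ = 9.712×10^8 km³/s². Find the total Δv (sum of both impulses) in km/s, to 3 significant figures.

Δv = 25.6 km/s

Transfer-ellipse semi-major axis a_t = (r₁ + r₂)/2 = (2.930×10^5 + 1.140×10^6)/2 = 7.165×10^5 km.
Circular speed at r₁: v₁ = √(μ/r₁) = √(9.712×10^8/2.930×10^5) = 57.57 km/s.
Transfer-orbit speed at r₁ (v² = μ(2/r − 1/a)): v_p = √[μ(2/r₁ − 1/a_t)] = 72.62 km/s.
First burn Δv₁ = |v_p − v₁| = 15.05 km/s.
At r₂, v₂ = √(μ/r₂) = 29.188 km/s.
Transfer-orbit speed at r₂: v_a = √[μ(2/r₂ − 1/a_t)] = 18.665 km/s.
Second burn Δv₂ = |v₂ − v_a| = 10.52 km/s.
Δv = Δv₁ + Δv₂ = 15.05 + 10.52 = 25.57 km/s.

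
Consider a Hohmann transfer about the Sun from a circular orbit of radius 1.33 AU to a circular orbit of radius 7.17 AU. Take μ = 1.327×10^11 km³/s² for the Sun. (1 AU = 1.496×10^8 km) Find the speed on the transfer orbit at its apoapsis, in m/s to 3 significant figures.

In km: r₁ = 1.33 × 1.496×10^8 = 1.98968×10^8 km; r₂ = 7.17 × 1.496×10^8 = 1.072632×10^9 km.
Transfer-ellipse semi-major axis a_t = (r₁ + r₂)/2 = (1.98968×10^8 + 1.072632×10^9)/2 = 6.358×10^8 km.
The apoapsis of the transfer ellipse is at r = 1.072632×10^9 km.
Vis-viva: v = √[μ(2/r − 1/a_t)] = √[1.327×10^11 × (2/1.072632×10^9 − 1/6.358×10^8)] = 6.222 km/s.

v = 6220 m/s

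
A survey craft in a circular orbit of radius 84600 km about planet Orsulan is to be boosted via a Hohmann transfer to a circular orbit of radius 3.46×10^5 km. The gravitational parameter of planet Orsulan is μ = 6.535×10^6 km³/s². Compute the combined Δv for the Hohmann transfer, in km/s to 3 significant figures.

Δv = 3.97 km/s

The Hohmann ellipse has a_t = (r₁ + r₂)/2 = 2.153×10^5 km.
Circular speed at r₁: v₁ = √(μ/r₁) = √(6.535×10^6/84600) = 8.7889626 km/s.
On the transfer ellipse at r₁, v² = μ(2/r − 1/a) gives v_p = √[μ(2/r₁ − 1/a_t)] = 11.141756 km/s.
First burn Δv₁ = |v_p − v₁| = 2.35279 km/s.
At r₂, v₂ = √(μ/r₂) = 4.34595 km/s.
Transfer-orbit speed at r₂: v_a = √[μ(2/r₂ − 1/a_t)] = 2.72426 km/s.
Second burn Δv₂ = |v₂ − v_a| = 1.62169 km/s.
Total Δv = Δv₁ + Δv₂ = 3.974 km/s.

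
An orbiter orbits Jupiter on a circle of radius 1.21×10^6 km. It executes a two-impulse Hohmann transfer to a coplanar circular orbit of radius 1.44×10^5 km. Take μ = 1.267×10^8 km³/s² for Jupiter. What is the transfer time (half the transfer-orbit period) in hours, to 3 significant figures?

t = 43.2 hours

Transfer-ellipse semi-major axis a_t = (r₁ + r₂)/2 = (1.210×10^6 + 1.440×10^5)/2 = 6.770×10^5 km.
By Kepler's third law the transfer-orbit period is T = 2π√(a_t³/μ), so t = T/2 = 1.555×10^5 s.
Converting: 1.555×10^5 s ÷ 3600 s/hour = 43.2 hours.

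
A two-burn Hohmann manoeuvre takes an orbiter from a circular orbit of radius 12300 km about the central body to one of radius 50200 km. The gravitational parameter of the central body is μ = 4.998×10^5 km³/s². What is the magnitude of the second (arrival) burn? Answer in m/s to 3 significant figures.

Δv₂ = 1180 m/s

Semi-major axis of the transfer orbit: a_t = (12300 + 50200)/2 = 31250 km.
On the circular orbit at r = 50200 km, v_c = √(μ/r) = 3.1553 km/s.
Vis-viva on the transfer ellipse at r = 50200 km gives v_t = √[μ(2/r − 1/a_t)] = 1.9796 km/s.
Δv₂ = |v_t − v_c| = |1.9796 − 3.1553| = 1.176 km/s.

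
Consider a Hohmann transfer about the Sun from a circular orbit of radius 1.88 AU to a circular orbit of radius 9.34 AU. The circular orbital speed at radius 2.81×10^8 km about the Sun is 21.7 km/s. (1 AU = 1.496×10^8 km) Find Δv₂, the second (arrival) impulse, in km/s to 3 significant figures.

Δv₂ = 4.10 km/s

From the circular-orbit relation v² = μ/r at r = 2.81×10^8 km: μ = v²r = (21.7)² × 2.81×10^8 = 1.32320×10^11 km³/s².
In km: r₁ = 1.88 × 1.496×10^8 = 2.81248×10^8 km; r₂ = 9.34 × 1.496×10^8 = 1.397264×10^9 km.
The Hohmann ellipse has a_t = (r₁ + r₂)/2 = 8.39256×10^8 km.
On the circular orbit at r = 1.397264×10^9 km, v_c = √(μ/r) = 9.731 km/s.
Vis-viva on the transfer ellipse at r = 1.397264×10^9 km gives v_t = √[μ(2/r − 1/a_t)] = 5.633 km/s.
Δv₂ = |v_t − v_c| = |5.633 − 9.731| = 4.098 km/s.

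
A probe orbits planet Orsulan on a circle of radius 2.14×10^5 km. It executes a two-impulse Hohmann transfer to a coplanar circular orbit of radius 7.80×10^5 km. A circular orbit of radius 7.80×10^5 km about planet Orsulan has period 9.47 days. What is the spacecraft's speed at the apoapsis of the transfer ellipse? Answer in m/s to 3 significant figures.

v = 3930 m/s

From Kepler's third law T² = 4π²r³/μ at r = 7.80×10^5 km, T = 9.47 days = 9.47 × 86400 s = 8.18208×10^5 s: μ = 4π²r³/T² = 2.79844×10^7 km³/s².
The Hohmann ellipse has a_t = (r₁ + r₂)/2 = 4.970×10^5 km.
The apoapsis of the transfer ellipse is at r = 7.800×10^5 km.
From the vis-viva equation, v = √[μ(2/r − 1/a_t)] = 3.930 km/s.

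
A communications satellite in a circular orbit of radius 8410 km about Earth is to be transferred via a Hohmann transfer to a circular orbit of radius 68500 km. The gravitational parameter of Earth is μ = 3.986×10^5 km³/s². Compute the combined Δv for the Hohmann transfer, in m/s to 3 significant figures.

Δv = 3590 m/s

Transfer-ellipse semi-major axis a_t = (r₁ + r₂)/2 = (8410 + 68500)/2 = 38455 km.
Circular speed at r₁: v₁ = √(μ/r₁) = √(3.986×10^5/8410) = 6.884 km/s.
On the transfer ellipse at r₁, vis-viva gives v_p = √[μ(2/r₁ − 1/a_t)] = 9.188 km/s.
First burn Δv₁ = |v_p − v₁| = 2.304 km/s.
Circular speed at r₂: v₂ = √(μ/r₂) = 2.412 km/s.
Transfer-orbit speed at r₂: v_a = √[μ(2/r₂ − 1/a_t)] = 1.128 km/s.
Second burn Δv₂ = |v₂ − v_a| = 1.284 km/s.
Δv = Δv₁ + Δv₂ = 2.304 + 1.284 = 3.588 km/s.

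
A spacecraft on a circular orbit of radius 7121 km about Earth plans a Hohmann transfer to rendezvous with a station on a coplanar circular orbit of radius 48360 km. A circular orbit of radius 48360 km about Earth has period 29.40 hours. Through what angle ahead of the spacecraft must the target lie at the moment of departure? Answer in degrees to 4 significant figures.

φ = 101.8°

From Kepler's third law T² = 4π²r³/μ at r = 48360 km, T = 29.40 hours = 29.40 × 3600 s = 1.0584×10^5 s: μ = 4π²r³/T² = 3.98583×10^5 km³/s².
Transfer-ellipse semi-major axis a_t = (r₁ + r₂)/2 = (7121 + 48360)/2 = 27740.5 km.
The half-period of the transfer ellipse is t = π√(a_t³/μ) = 22991 s.
The target's mean motion on its circular orbit is ω₂ = √(μ/r₂³) = 5.9365×10^-5 rad/s.
Angle swept by the target during transfer: ω₂·t = 1.3649 rad = 78.20°.
Arrival is 180° from departure on the ellipse, so φ = 180° − 78.20° = 101.8°.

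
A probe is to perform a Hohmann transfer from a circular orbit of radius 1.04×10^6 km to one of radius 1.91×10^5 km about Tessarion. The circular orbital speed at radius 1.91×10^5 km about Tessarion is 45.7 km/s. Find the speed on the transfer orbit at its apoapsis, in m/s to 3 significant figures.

v = 10900 m/s

From the circular-orbit relation v² = μ/r at r = 1.91×10^5 km: μ = v²r = (45.7)² × 1.91×10^5 = 3.98902×10^8 km³/s².
Semi-major axis of the transfer orbit: a_t = (1.040×10^6 + 1.910×10^5)/2 = 6.155×10^5 km.
The apoapsis of the transfer ellipse is at r = 1.040×10^6 km.
Applying v² = μ(2/r − 1/a_t): v = 10.91 km/s.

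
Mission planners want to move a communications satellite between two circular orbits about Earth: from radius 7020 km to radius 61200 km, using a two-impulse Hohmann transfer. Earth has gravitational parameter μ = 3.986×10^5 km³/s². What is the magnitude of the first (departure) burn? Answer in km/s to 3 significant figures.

Δv₁ = 2.56 km/s

Transfer-ellipse semi-major axis a_t = (r₁ + r₂)/2 = (7020 + 61200)/2 = 34110 km.
Circular speed at r = 7020 km: v_c = √(μ/r) = 7.5353 km/s.
Transfer-orbit speed at the same r (vis-viva, a = a_t): v_t = √[μ(2/r − 1/a_t)] = 10.093 km/s.
Δv₁ = |v_t − v_c| = |10.093 − 7.5353| = 2.558 km/s.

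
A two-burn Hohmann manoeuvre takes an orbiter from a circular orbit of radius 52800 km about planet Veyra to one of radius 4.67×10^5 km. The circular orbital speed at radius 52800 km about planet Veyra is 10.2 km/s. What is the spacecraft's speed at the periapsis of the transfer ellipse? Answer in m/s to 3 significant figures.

From the circular-orbit relation v² = μ/r at r = 52800 km: μ = v²r = (10.2)² × 52800 = 5.49331×10^6 km³/s².
Transfer-ellipse semi-major axis a_t = (r₁ + r₂)/2 = (52800 + 4.670×10^5)/2 = 2.599×10^5 km.
The periapsis of the transfer ellipse is at r = 52800 km.
From the vis-viva equation, v = √[μ(2/r − 1/a_t)] = 13.67 km/s.

v = 13700 m/s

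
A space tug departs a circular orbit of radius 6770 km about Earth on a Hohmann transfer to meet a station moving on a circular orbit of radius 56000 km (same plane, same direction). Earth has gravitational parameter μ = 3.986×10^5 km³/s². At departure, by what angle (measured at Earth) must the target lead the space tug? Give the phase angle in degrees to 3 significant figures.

φ = 104°

Semi-major axis of the transfer orbit: a_t = (6770 + 56000)/2 = 31385 km.
Transfer time t = π√(a_t³/μ) = 27670 s.
The target's mean motion on its circular orbit is ω₂ = √(μ/r₂³) = 4.764×10^-5 rad/s.
Angle swept by the target during transfer: ω₂·t = 1.318 rad = 75.52°.
The space tug traverses 180° on the transfer ellipse, so the target must lead by 180° − 75.52° = 104°.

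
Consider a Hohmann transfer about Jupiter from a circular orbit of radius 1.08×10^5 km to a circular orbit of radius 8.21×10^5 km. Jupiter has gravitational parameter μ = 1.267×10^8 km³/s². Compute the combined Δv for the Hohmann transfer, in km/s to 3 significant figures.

Transfer-ellipse semi-major axis a_t = (r₁ + r₂)/2 = (1.080×10^5 + 8.210×10^5)/2 = 4.645×10^5 km.
At r₁ the circular-orbit speed is v₁ = √(μ/r₁) = 34.251 km/s.
Transfer-orbit speed at r₁ (vis-viva equation): v_p = √[μ(2/r₁ − 1/a_t)] = 45.536 km/s.
First burn Δv₁ = |v_p − v₁| = 11.285 km/s.
Circular speed at r₂: v₂ = √(μ/r₂) = 12.4227 km/s.
Transfer-orbit speed at r₂: v_a = √[μ(2/r₂ − 1/a_t)] = 5.99012 km/s.
Second burn Δv₂ = |v₂ − v_a| = 6.4326 km/s.
Δv = Δv₁ + Δv₂ = 11.285 + 6.4326 = 17.72 km/s.

Δv = 17.7 km/s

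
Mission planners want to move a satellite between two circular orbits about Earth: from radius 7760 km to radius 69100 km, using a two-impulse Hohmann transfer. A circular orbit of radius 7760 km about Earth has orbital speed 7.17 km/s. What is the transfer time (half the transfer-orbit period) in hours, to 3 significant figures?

From the circular-orbit relation v² = μ/r at r = 7760 km: μ = v²r = (7.17)² × 7760 = 3.98933×10^5 km³/s².
Transfer-ellipse semi-major axis a_t = (r₁ + r₂)/2 = (7760 + 69100)/2 = 38430 km.
Half the transfer-orbit period gives t = π√(a_t³/μ) = 37470 s.
Converting: 37470 s ÷ 3600 s/hour = 10.4 hours.

t = 10.4 hours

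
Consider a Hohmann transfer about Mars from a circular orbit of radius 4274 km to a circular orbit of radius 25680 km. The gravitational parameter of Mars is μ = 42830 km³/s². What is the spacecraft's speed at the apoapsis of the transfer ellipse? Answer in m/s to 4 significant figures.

Semi-major axis of the transfer orbit: a_t = (4274 + 25680)/2 = 14977 km.
At apoapsis, r = 25680 km.
From the vis-viva equation, v = √[μ(2/r − 1/a_t)] = 0.6899 km/s.

v = 689.9 m/s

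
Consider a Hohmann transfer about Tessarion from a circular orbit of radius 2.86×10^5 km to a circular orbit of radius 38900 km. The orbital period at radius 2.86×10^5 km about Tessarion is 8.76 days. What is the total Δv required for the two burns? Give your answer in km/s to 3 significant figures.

From Kepler's third law T² = 4π²r³/μ at r = 2.86×10^5 km, T = 8.76 days = 8.76 × 86400 s = 7.56864×10^5 s: μ = 4π²r³/T² = 1.61221×10^6 km³/s².
The Hohmann ellipse has a_t = (r₁ + r₂)/2 = 1.6245×10^5 km.
At r₁ the circular-orbit speed is v₁ = √(μ/r₁) = 2.37426 km/s.
On the transfer ellipse at r₁, vis-viva gives v_a = √[μ(2/r₁ − 1/a_t)] = 1.16183 km/s.
First burn Δv₁ = |v_a − v₁| = 1.2124 km/s.
At r₂, v₂ = √(μ/r₂) = 6.4378 km/s.
Transfer-orbit speed at r₂: v_p = √[μ(2/r₂ − 1/a_t)] = 8.5420 km/s.
Second burn Δv₂ = |v₂ − v_p| = 2.1042 km/s.
Δv = Δv₁ + Δv₂ = 1.2124 + 2.1042 = 3.317 km/s.

Δv = 3.32 km/s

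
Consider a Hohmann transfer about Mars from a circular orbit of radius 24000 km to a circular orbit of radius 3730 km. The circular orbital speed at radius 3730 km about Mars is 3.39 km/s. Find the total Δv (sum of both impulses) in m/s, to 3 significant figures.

From the circular-orbit relation v² = μ/r at r = 3730 km: μ = v²r = (3.39)² × 3730 = 42865.5 km³/s².
Transfer-ellipse semi-major axis a_t = (r₁ + r₂)/2 = (24000 + 3730)/2 = 13865 km.
Circular speed at r₁: v₁ = √(μ/r₁) = √(42865.5/24000) = 1.33644 km/s.
On the transfer ellipse at r₁, vis-viva gives v_a = √[μ(2/r₁ − 1/a_t)] = 0.693175 km/s.
First burn Δv₁ = |v_a − v₁| = 0.6433 km/s.
At r₂, v₂ = √(μ/r₂) = 3.390 km/s.
Transfer-orbit speed at r₂: v_p = √[μ(2/r₂ − 1/a_t)] = 4.460 km/s.
Second burn Δv₂ = |v₂ − v_p| = 1.070 km/s.
Δv = Δv₁ + Δv₂ = 0.6433 + 1.070 = 1.713 km/s.

Δv = 1710 m/s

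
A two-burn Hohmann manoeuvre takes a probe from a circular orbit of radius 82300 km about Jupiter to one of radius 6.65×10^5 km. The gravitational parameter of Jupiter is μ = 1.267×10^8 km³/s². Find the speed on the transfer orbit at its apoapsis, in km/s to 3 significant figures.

The Hohmann ellipse has a_t = (r₁ + r₂)/2 = 3.7365×10^5 km.
The apoapsis of the transfer ellipse is at r = 6.650×10^5 km.
Vis-viva: v = √[μ(2/r − 1/a_t)] = √[1.267×10^8 × (2/6.650×10^5 − 1/3.7365×10^5)] = 6.478 km/s.

v = 6.48 km/s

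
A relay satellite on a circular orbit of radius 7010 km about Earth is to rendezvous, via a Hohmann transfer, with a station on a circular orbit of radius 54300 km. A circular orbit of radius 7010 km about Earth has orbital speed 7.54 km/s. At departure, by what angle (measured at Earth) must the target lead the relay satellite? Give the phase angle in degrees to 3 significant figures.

φ = 104°

From the circular-orbit relation v² = μ/r at r = 7010 km: μ = v²r = (7.54)² × 7010 = 3.98530×10^5 km³/s².
The Hohmann ellipse has a_t = (r₁ + r₂)/2 = 30655 km.
The half-period of the transfer ellipse is t = π√(a_t³/μ) = 26710 s.
Target angular speed ω₂ = √(μ/r₂³) = 4.989×10^-5 rad/s.
Angle swept by the target during transfer: ω₂·t = 1.3326 rad = 76.35°.
The relay satellite traverses 180° on the transfer ellipse, so the target must lead by 180° − 76.35° = 104°.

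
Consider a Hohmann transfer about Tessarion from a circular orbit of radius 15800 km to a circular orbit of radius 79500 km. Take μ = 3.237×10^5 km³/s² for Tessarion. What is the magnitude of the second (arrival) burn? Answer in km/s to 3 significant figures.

Δv₂ = 0.856 km/s

Transfer-ellipse semi-major axis a_t = (r₁ + r₂)/2 = (15800 + 79500)/2 = 47650 km.
On the circular orbit at r = 79500 km, v_c = √(μ/r) = 2.0178 km/s.
Vis-viva on the transfer ellipse at r = 79500 km gives v_t = √[μ(2/r − 1/a_t)] = 1.1619 km/s.
Δv₂ = |v_t − v_c| = |1.1619 − 2.0178| = 0.8559 km/s.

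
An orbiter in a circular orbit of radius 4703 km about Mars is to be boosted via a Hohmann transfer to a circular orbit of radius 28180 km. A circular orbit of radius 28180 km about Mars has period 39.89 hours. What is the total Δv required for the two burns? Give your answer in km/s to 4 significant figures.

Δv = 1.507 km/s

From Kepler's third law T² = 4π²r³/μ at r = 28180 km, T = 39.89 hours = 39.89 × 3600 s = 1.43604×10^5 s: μ = 4π²r³/T² = 42840.0 km³/s².
Transfer-ellipse semi-major axis a_t = (r₁ + r₂)/2 = (4703 + 28180)/2 = 16441.5 km.
Circular speed at r₁: v₁ = √(μ/r₁) = √(42840.0/4703) = 3.01813 km/s.
Transfer-orbit speed at r₁ (vis-viva): v_p = √[μ(2/r₁ − 1/a_t)] = 3.95127 km/s.
First burn Δv₁ = |v_p − v₁| = 0.9331 km/s.
At r₂, v₂ = √(μ/r₂) = 1.23298 km/s.
Transfer-orbit speed at r₂: v_a = √[μ(2/r₂ − 1/a_t)] = 0.659434 km/s.
Second burn Δv₂ = |v₂ − v_a| = 0.5735 km/s.
Δv = Δv₁ + Δv₂ = 0.9331 + 0.5735 = 1.507 km/s.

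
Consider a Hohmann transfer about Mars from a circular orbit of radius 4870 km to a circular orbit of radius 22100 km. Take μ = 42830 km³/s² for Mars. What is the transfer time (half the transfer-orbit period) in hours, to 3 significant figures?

t = 6.60 hours

Semi-major axis of the transfer orbit: a_t = (4870 + 22100)/2 = 13485 km.
By Kepler's third law the transfer-orbit period is T = 2π√(a_t³/μ), so t = T/2 = 23770 s.
Converting: 23770 s ÷ 3600 s/hour = 6.60 hours.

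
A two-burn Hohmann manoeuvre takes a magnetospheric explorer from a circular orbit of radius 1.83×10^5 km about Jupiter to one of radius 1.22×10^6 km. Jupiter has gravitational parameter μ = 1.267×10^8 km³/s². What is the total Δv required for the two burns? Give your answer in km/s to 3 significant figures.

Δv = 13.4 km/s

The Hohmann ellipse has a_t = (r₁ + r₂)/2 = 7.015×10^5 km.
At r₁ the circular-orbit speed is v₁ = √(μ/r₁) = 26.313 km/s.
Transfer-orbit speed at r₁ (vis-viva): v_p = √[μ(2/r₁ − 1/a_t)] = 34.700 km/s.
First burn Δv₁ = |v_p − v₁| = 8.387 km/s.
Circular speed at r₂: v₂ = √(μ/r₂) = 10.191 km/s.
Transfer-orbit speed at r₂: v_a = √[μ(2/r₂ − 1/a_t)] = 5.2050 km/s.
Second burn Δv₂ = |v₂ − v_a| = 4.986 km/s.
Δv = Δv₁ + Δv₂ = 8.387 + 4.986 = 13.37 km/s.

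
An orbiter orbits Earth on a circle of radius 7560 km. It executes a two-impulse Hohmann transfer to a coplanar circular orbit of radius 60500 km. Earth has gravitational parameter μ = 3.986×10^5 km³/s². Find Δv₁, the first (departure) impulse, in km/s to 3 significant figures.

Δv₁ = 2.42 km/s

Semi-major axis of the transfer orbit: a_t = (7560 + 60500)/2 = 34030 km.
On the circular orbit at r = 7560 km, v_c = √(μ/r) = 7.261 km/s.
Transfer-orbit speed at the same r (vis-viva, a = a_t): v_t = √[μ(2/r − 1/a_t)] = 9.682 km/s.
Δv₁ = |v_t − v_c| = |9.682 − 7.261| = 2.421 km/s.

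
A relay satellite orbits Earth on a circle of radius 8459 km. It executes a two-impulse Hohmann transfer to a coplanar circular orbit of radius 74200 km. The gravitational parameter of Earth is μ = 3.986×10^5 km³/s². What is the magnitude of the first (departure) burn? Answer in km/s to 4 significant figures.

Semi-major axis of the transfer orbit: a_t = (8459 + 74200)/2 = 41329.5 km.
On the circular orbit at r = 8459 km, v_c = √(μ/r) = 6.865 km/s.
Vis-viva on the transfer ellipse at r = 8459 km gives v_t = √[μ(2/r − 1/a_t)] = 9.198 km/s.
Δv₁ = |v_t − v_c| = |9.198 − 6.865| = 2.333 km/s.

Δv₁ = 2.333 km/s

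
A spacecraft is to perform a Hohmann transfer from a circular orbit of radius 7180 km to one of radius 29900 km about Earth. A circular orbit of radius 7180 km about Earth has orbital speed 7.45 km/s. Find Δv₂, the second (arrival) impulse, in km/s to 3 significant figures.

Δv₂ = 1.38 km/s

From the circular-orbit relation v² = μ/r at r = 7180 km: μ = v²r = (7.45)² × 7180 = 3.98508×10^5 km³/s².
Semi-major axis of the transfer orbit: a_t = (7180 + 29900)/2 = 18540 km.
On the circular orbit at r = 29900 km, v_c = √(μ/r) = 3.651 km/s.
Transfer-orbit speed at the same r (vis-viva, a = a_t): v_t = √[μ(2/r − 1/a_t)] = 2.272 km/s.
Δv₂ = |v_t − v_c| = |2.272 − 3.651| = 1.379 km/s.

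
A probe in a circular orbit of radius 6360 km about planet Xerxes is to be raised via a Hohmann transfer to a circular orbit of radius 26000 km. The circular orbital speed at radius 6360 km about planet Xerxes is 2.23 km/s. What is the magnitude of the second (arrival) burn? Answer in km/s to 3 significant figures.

Δv₂ = 0.411 km/s

From the circular-orbit relation v² = μ/r at r = 6360 km: μ = v²r = (2.23)² × 6360 = 31627.6 km³/s².
Semi-major axis of the transfer orbit: a_t = (6360 + 26000)/2 = 16180 km.
On the circular orbit at r = 26000 km, v_c = √(μ/r) = 1.1029 km/s.
Vis-viva on the transfer ellipse at r = 26000 km gives v_t = √[μ(2/r − 1/a_t)] = 0.69149 km/s.
Δv₂ = |v_t − v_c| = |0.69149 − 1.1029| = 0.4114 km/s.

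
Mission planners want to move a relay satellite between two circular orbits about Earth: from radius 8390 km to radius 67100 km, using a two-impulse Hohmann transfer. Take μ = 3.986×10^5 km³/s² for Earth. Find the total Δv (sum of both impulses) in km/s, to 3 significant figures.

Transfer-ellipse semi-major axis a_t = (r₁ + r₂)/2 = (8390 + 67100)/2 = 37745 km.
At r₁ the circular-orbit speed is v₁ = √(μ/r₁) = 6.8927 km/s.
On the transfer ellipse at r₁, vis-viva equation gives v_p = √[μ(2/r₁ − 1/a_t)] = 9.1901 km/s.
First burn Δv₁ = |v_p − v₁| = 2.2974 km/s.
At r₂, v₂ = √(μ/r₂) = 2.4373 km/s.
Transfer-orbit speed at r₂: v_a = √[μ(2/r₂ − 1/a_t)] = 1.1491 km/s.
Second burn Δv₂ = |v₂ − v_a| = 1.2882 km/s.
Δv = Δv₁ + Δv₂ = 2.2974 + 1.2882 = 3.586 km/s.

Δv = 3.59 km/s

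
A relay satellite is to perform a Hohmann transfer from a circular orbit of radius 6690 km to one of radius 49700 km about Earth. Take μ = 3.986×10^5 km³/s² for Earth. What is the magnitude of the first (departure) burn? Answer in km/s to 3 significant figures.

Transfer-ellipse semi-major axis a_t = (r₁ + r₂)/2 = (6690 + 49700)/2 = 28195 km.
Circular speed at r = 6690 km: v_c = √(μ/r) = 7.7189 km/s.
Transfer-orbit speed at the same r (vis-viva, a = a_t): v_t = √[μ(2/r − 1/a_t)] = 10.248 km/s.
Δv₁ = |v_t − v_c| = |10.248 − 7.7189| = 2.529 km/s.

Δv₁ = 2.53 km/s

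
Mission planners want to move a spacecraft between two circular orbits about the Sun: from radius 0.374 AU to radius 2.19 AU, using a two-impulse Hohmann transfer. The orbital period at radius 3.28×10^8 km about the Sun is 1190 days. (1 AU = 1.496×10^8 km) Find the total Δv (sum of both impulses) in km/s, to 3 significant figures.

Δv = 24.1 km/s

From Kepler's third law T² = 4π²r³/μ at r = 3.28×10^8 km, T = 1190 days = 1190 × 86400 s = 1.02816×10^8 s: μ = 4π²r³/T² = 1.31783×10^11 km³/s².
In km: r₁ = 0.374 × 1.496×10^8 = 5.59504×10^7 km; r₂ = 2.19 × 1.496×10^8 = 3.27624×10^8 km.
Semi-major axis of the transfer orbit: a_t = (5.59504×10^7 + 3.27624×10^8)/2 = 1.917872×10^8 km.
Circular speed at r₁: v₁ = √(μ/r₁) = √(1.31783×10^11/5.59504×10^7) = 48.53 km/s.
Transfer-orbit speed at r₁ (vis-viva equation): v_p = √[μ(2/r₁ − 1/a_t)] = 63.43 km/s.
First burn Δv₁ = |v_p − v₁| = 14.90 km/s.
At r₂, v₂ = √(μ/r₂) = 20.056 km/s.
Transfer-orbit speed at r₂: v_a = √[μ(2/r₂ − 1/a_t)] = 10.833 km/s.
Second burn Δv₂ = |v₂ − v_a| = 9.223 km/s.
Δv = Δv₁ + Δv₂ = 14.90 + 9.223 = 24.12 km/s.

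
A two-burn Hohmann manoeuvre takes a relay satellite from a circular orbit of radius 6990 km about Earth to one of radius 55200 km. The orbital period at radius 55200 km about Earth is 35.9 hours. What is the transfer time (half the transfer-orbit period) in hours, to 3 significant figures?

t = 7.59 hours

From Kepler's third law T² = 4π²r³/μ at r = 55200 km, T = 35.9 hours = 35.9 × 3600 s = 1.2924×10^5 s: μ = 4π²r³/T² = 3.97542×10^5 km³/s².
Semi-major axis of the transfer orbit: a_t = (6990 + 55200)/2 = 31095 km.
Half the transfer-orbit period gives t = π√(a_t³/μ) = 27320 s.
Converting: 27320 s ÷ 3600 s/hour = 7.59 hours.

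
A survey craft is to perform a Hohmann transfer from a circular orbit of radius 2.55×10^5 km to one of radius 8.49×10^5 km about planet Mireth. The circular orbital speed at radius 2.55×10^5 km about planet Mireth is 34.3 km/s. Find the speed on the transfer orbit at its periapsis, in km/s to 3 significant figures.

From the circular-orbit relation v² = μ/r at r = 2.55×10^5 km: μ = v²r = (34.3)² × 2.55×10^5 = 3.00005×10^8 km³/s².
The Hohmann ellipse has a_t = (r₁ + r₂)/2 = 5.520×10^5 km.
The periapsis of the transfer ellipse is at r = 2.550×10^5 km.
Vis-viva: v = √[μ(2/r − 1/a_t)] = √[3.00005×10^8 × (2/2.550×10^5 − 1/5.520×10^5)] = 42.54 km/s.

v = 42.5 km/s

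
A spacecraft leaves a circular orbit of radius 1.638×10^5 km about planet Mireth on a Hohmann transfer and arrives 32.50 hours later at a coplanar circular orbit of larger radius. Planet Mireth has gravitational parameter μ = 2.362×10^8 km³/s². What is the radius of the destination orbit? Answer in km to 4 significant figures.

Transfer time t = 32.50 hours = 1.170×10^5 s, and t = π√(a_t³/μ).
So a_t = (μ t²/π²)^(1/3) = (2.362×10^8 × (1.170×10^5)² / π²)^(1/3) = 6.8937×10^5 km.
Since a_t = (r₁ + r₂)/2, r₂ = 2a_t − r₁ = 2×6.8937×10^5 − 1.638×10^5 = 1.21494×10^6 km.

r₂ = 1.215×10^6 km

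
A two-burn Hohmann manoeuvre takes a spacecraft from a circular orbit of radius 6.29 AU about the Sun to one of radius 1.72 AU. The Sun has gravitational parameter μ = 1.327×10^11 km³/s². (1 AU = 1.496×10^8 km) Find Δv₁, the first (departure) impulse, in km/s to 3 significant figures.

In km: r₁ = 6.29 × 1.496×10^8 = 9.40984×10^8 km; r₂ = 1.72 × 1.496×10^8 = 2.57312×10^8 km.
Semi-major axis of the transfer orbit: a_t = (9.40984×10^8 + 2.57312×10^8)/2 = 5.99148×10^8 km.
Circular speed at r = 9.40984×10^8 km: v_c = √(μ/r) = 11.875 km/s.
Vis-viva on the transfer ellipse at r = 9.40984×10^8 km gives v_t = √[μ(2/r − 1/a_t)] = 7.7823 km/s.
Δv₁ = |v_t − v_c| = |7.7823 − 11.875| = 4.093 km/s.

Δv₁ = 4.09 km/s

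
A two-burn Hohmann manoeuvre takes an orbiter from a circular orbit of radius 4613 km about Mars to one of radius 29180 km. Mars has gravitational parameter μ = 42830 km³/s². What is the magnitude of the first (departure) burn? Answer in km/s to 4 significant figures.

Semi-major axis of the transfer orbit: a_t = (4613 + 29180)/2 = 16896.5 km.
Circular speed at r = 4613 km: v_c = √(μ/r) = 3.0471 km/s.
Transfer-orbit speed at the same r (vis-viva, a = a_t): v_t = √[μ(2/r − 1/a_t)] = 4.0043 km/s.
Δv₁ = |v_t − v_c| = |4.0043 − 3.0471| = 0.9572 km/s.

Δv₁ = 0.9572 km/s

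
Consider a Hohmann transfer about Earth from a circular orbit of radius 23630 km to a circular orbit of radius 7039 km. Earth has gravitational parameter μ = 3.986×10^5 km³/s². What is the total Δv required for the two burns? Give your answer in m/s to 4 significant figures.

Δv = 3141 m/s

Semi-major axis of the transfer orbit: a_t = (23630 + 7039)/2 = 15334.5 km.
Circular speed at r₁: v₁ = √(μ/r₁) = √(3.986×10^5/23630) = 4.1071 km/s.
Transfer-orbit speed at r₁ (v² = μ(2/r − 1/a)): v_a = √[μ(2/r₁ − 1/a_t)] = 2.7826 km/s.
First burn Δv₁ = |v_a − v₁| = 1.3245 km/s.
At r₂, v₂ = √(μ/r₂) = 7.52512 km/s.
Transfer-orbit speed at r₂: v_p = √[μ(2/r₂ − 1/a_t)] = 9.34136 km/s.
Second burn Δv₂ = |v₂ − v_p| = 1.8162 km/s.
Total Δv = Δv₁ + Δv₂ = 3.141 km/s.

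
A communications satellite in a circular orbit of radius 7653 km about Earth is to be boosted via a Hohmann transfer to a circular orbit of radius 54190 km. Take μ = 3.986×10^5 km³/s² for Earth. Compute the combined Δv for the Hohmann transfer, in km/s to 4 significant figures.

Transfer-ellipse semi-major axis a_t = (r₁ + r₂)/2 = (7653 + 54190)/2 = 30921.5 km.
At r₁ the circular-orbit speed is v₁ = √(μ/r₁) = 7.217 km/s.
Transfer-orbit speed at r₁ (v² = μ(2/r − 1/a)): v_p = √[μ(2/r₁ − 1/a_t)] = 9.554 km/s.
First burn Δv₁ = |v_p − v₁| = 2.337 km/s.
Circular speed at r₂: v₂ = √(μ/r₂) = 2.712 km/s.
Transfer-orbit speed at r₂: v_a = √[μ(2/r₂ − 1/a_t)] = 1.349 km/s.
Second burn Δv₂ = |v₂ − v_a| = 1.363 km/s.
Δv = Δv₁ + Δv₂ = 2.337 + 1.363 = 3.700 km/s.

Δv = 3.700 km/s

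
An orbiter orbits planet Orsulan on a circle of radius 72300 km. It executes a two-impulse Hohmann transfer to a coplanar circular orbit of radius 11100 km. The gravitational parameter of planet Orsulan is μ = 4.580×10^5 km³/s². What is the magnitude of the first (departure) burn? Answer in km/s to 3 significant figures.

Δv₁ = 1.22 km/s

Semi-major axis of the transfer orbit: a_t = (72300 + 11100)/2 = 41700 km.
On the circular orbit at r = 72300 km, v_c = √(μ/r) = 2.517 km/s.
Transfer-orbit speed at the same r (vis-viva, a = a_t): v_t = √[μ(2/r − 1/a_t)] = 1.299 km/s.
Δv₁ = |v_t − v_c| = |1.299 − 2.517| = 1.218 km/s.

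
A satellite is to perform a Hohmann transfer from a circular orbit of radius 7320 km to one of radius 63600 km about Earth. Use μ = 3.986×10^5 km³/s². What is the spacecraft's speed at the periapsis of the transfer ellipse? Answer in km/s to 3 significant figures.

v = 9.88 km/s

Transfer-ellipse semi-major axis a_t = (r₁ + r₂)/2 = (7320 + 63600)/2 = 35460 km.
At periapsis, r = 7320 km.
Applying v² = μ(2/r − 1/a_t): v = 9.883 km/s.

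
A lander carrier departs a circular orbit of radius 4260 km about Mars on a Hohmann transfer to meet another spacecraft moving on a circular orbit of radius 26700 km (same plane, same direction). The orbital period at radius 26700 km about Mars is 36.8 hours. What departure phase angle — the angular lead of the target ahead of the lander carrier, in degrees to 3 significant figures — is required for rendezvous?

From Kepler's third law T² = 4π²r³/μ at r = 26700 km, T = 36.8 hours = 36.8 × 3600 s = 1.3248×10^5 s: μ = 4π²r³/T² = 42814.7 km³/s².
The Hohmann ellipse has a_t = (r₁ + r₂)/2 = 15480 km.
The half-period of the transfer ellipse is t = π√(a_t³/μ) = 29240 s.
Target angular speed ω₂ = √(μ/r₂³) = 4.743×10^-5 rad/s.
Angle swept by the target during transfer: ω₂·t = 1.3869 rad = 79.46°.
The lander carrier traverses 180° on the transfer ellipse, so the target must lead by 180° − 79.46° = 101°.

φ = 101°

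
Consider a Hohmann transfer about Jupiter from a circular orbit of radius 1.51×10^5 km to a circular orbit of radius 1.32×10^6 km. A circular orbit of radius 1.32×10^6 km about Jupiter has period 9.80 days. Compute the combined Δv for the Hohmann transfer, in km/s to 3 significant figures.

Δv = 15.2 km/s

From Kepler's third law T² = 4π²r³/μ at r = 1.32×10^6 km, T = 9.80 days = 9.80 × 86400 s = 8.4672×10^5 s: μ = 4π²r³/T² = 1.26649×10^8 km³/s².
Transfer-ellipse semi-major axis a_t = (r₁ + r₂)/2 = (1.510×10^5 + 1.320×10^6)/2 = 7.355×10^5 km.
Circular speed at r₁: v₁ = √(μ/r₁) = √(1.26649×10^8/1.510×10^5) = 28.961 km/s.
Transfer-orbit speed at r₁ (vis-viva): v_p = √[μ(2/r₁ − 1/a_t)] = 38.798 km/s.
First burn Δv₁ = |v_p − v₁| = 9.837 km/s.
Circular speed at r₂: v₂ = √(μ/r₂) = 9.795 km/s.
Transfer-orbit speed at r₂: v_a = √[μ(2/r₂ − 1/a_t)] = 4.438 km/s.
Second burn Δv₂ = |v₂ − v_a| = 5.357 km/s.
Total Δv = Δv₁ + Δv₂ = 15.19 km/s.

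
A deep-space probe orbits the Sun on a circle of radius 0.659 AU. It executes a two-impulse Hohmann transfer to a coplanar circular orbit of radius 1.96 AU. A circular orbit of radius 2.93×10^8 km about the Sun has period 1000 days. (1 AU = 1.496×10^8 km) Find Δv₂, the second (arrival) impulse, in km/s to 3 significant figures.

From Kepler's third law T² = 4π²r³/μ at r = 2.93×10^8 km, T = 1000 days = 1000 × 86400 s = 8.640×10^7 s: μ = 4π²r³/T² = 1.33026×10^11 km³/s².
In km: r₁ = 0.659 × 1.496×10^8 = 9.85864×10^7 km; r₂ = 1.96 × 1.496×10^8 = 2.93216×10^8 km.
The Hohmann ellipse has a_t = (r₁ + r₂)/2 = 1.959012×10^8 km.
On the circular orbit at r = 2.93216×10^8 km, v_c = √(μ/r) = 21.30 km/s.
Transfer-orbit speed at the same r (vis-viva, a = a_t): v_t = √[μ(2/r − 1/a_t)] = 15.11 km/s.
Δv₂ = |v_t − v_c| = |15.11 − 21.30| = 6.190 km/s.

Δv₂ = 6.19 km/s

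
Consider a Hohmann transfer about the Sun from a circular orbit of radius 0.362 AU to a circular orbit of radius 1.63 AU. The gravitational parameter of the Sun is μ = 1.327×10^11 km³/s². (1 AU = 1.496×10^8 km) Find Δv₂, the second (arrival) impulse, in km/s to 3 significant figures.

In km: r₁ = 0.362 × 1.496×10^8 = 5.41552×10^7 km; r₂ = 1.63 × 1.496×10^8 = 2.43848×10^8 km.
The Hohmann ellipse has a_t = (r₁ + r₂)/2 = 1.490016×10^8 km.
Circular speed at r = 2.43848×10^8 km: v_c = √(μ/r) = 23.328 km/s.
Vis-viva on the transfer ellipse at r = 2.43848×10^8 km gives v_t = √[μ(2/r − 1/a_t)] = 14.064 km/s.
Δv₂ = |v_t − v_c| = |14.064 − 23.328| = 9.264 km/s.

Δv₂ = 9.26 km/s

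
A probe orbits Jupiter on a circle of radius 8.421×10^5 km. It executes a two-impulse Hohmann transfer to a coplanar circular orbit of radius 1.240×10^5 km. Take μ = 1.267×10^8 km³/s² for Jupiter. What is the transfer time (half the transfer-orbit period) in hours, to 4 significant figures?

The Hohmann ellipse has a_t = (r₁ + r₂)/2 = 4.8305×10^5 km.
Half the transfer-orbit period gives t = π√(a_t³/μ) = 93700 s.
Converting: 93700 s ÷ 3600 s/hour = 26.03 hours.

t = 26.03 hours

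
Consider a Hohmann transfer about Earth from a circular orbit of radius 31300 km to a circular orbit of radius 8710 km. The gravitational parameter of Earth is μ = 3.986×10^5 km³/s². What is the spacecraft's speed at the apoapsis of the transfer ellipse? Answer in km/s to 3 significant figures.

v = 2.35 km/s

Transfer-ellipse semi-major axis a_t = (r₁ + r₂)/2 = (31300 + 8710)/2 = 20005 km.
The apoapsis of the transfer ellipse is at r = 31300 km.
Vis-viva: v = √[μ(2/r − 1/a_t)] = √[3.986×10^5 × (2/31300 − 1/20005)] = 2.355 km/s.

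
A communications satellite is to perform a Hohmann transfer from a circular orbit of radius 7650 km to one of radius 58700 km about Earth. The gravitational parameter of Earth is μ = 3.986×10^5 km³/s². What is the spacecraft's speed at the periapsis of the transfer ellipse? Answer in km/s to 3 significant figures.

Semi-major axis of the transfer orbit: a_t = (7650 + 58700)/2 = 33175 km.
At periapsis, r = 7650 km.
From the vis-viva equation, v = √[μ(2/r − 1/a_t)] = 9.602 km/s.

v = 9.60 km/s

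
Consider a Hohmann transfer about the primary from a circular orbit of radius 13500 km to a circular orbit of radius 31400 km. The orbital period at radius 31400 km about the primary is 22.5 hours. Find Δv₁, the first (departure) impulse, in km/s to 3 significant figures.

Δv₁ = 0.678 km/s

From Kepler's third law T² = 4π²r³/μ at r = 31400 km, T = 22.5 hours = 22.5 × 3600 s = 81000 s: μ = 4π²r³/T² = 1.86285×10^5 km³/s².
The Hohmann ellipse has a_t = (r₁ + r₂)/2 = 22450 km.
On the circular orbit at r = 13500 km, v_c = √(μ/r) = 3.7147 km/s.
Transfer-orbit speed at the same r (vis-viva, a = a_t): v_t = √[μ(2/r − 1/a_t)] = 4.3932 km/s.
Δv₁ = |v_t − v_c| = |4.3932 − 3.7147| = 0.6785 km/s.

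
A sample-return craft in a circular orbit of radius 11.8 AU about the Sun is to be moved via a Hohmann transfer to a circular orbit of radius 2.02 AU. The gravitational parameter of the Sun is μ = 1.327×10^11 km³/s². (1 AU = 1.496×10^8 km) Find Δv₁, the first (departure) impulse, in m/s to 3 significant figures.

Δv₁ = 3980 m/s

In km: r₁ = 11.8 × 1.496×10^8 = 1.76528×10^9 km; r₂ = 2.02 × 1.496×10^8 = 3.02192×10^8 km.
Semi-major axis of the transfer orbit: a_t = (1.76528×10^9 + 3.02192×10^8)/2 = 1.033736×10^9 km.
Circular speed at r = 1.76528×10^9 km: v_c = √(μ/r) = 8.670 km/s.
Transfer-orbit speed at the same r (vis-viva, a = a_t): v_t = √[μ(2/r − 1/a_t)] = 4.688 km/s.
Δv₁ = |v_t − v_c| = |4.688 − 8.670| = 3.982 km/s.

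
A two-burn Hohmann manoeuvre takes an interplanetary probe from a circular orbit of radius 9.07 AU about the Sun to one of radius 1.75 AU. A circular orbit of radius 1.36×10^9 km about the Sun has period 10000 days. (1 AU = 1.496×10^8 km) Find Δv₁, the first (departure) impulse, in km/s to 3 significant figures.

From Kepler's third law T² = 4π²r³/μ at r = 1.36×10^9 km, T = 10000 days = 10000 × 86400 s = 8.640×10^8 s: μ = 4π²r³/T² = 1.33030×10^11 km³/s².
In km: r₁ = 9.07 × 1.496×10^8 = 1.356872×10^9 km; r₂ = 1.75 × 1.496×10^8 = 2.618×10^8 km.
The Hohmann ellipse has a_t = (r₁ + r₂)/2 = 8.09336×10^8 km.
Circular speed at r = 1.356872×10^9 km: v_c = √(μ/r) = 9.902 km/s.
Vis-viva on the transfer ellipse at r = 1.356872×10^9 km gives v_t = √[μ(2/r − 1/a_t)] = 5.632 km/s.
Δv₁ = |v_t − v_c| = |5.632 − 9.902| = 4.270 km/s.

Δv₁ = 4.27 km/s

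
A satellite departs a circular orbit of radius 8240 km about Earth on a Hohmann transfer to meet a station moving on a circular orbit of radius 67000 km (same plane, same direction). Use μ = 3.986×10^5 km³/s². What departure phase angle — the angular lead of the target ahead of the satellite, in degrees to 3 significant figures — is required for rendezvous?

Transfer-ellipse semi-major axis a_t = (r₁ + r₂)/2 = (8240 + 67000)/2 = 37620 km.
Transfer time t = π√(a_t³/μ) = 36309 s.
Target angular speed ω₂ = √(μ/r₂³) = 3.6405×10^-5 rad/s.
Angle swept by the target during transfer: ω₂·t = 1.3218 rad = 75.73°.
Arrival is 180° from departure on the ellipse, so φ = 180° − 75.73° = 104°.

φ = 104°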